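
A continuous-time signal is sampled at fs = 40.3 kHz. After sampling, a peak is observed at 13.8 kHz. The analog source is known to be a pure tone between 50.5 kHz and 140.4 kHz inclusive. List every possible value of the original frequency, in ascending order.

Frequencies that alias to 13.8 kHz are k·fs ± 13.8 kHz for integer k ≥ 0.
k=0: 13.8 kHz.
k=1: 26.5 kHz, 54.1 kHz.
k=2: 66.8 kHz, 94.4 kHz.
k=3: 107.1 kHz, 134.7 kHz.
k=4: 147.4 kHz, 175 kHz.
Within [50.5 kHz, 140.4 kHz]: 54.1 kHz, 66.8 kHz, 94.4 kHz, 107.1 kHz, 134.7 kHz.

54.1 kHz, 66.8 kHz, 94.4 kHz, 107.1 kHz, 134.7 kHz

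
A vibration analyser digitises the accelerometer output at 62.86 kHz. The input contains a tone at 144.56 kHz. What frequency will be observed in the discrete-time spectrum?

18.84 kHz

144.56 kHz mod fs = 18.84 kHz.
18.84 kHz ≤ fs/2 = 31.43 kHz, appears at 18.84 kHz.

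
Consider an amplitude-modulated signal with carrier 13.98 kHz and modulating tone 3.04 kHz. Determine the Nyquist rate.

AM sidebands sit at fc ± fm = 10.94 kHz and 17.02 kHz.
Highest-frequency component: 17.02 kHz.
Nyquist rate = 2 × 17.02 kHz = 34.04 kHz.

34.04 kHz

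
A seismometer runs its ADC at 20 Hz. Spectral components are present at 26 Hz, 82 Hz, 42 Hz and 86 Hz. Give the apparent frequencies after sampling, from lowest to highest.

fs/2 = 10 Hz.
26 Hz mod fs = 6 Hz.
6 Hz ≤ fs/2 = 10 Hz, appears at 6 Hz.
82 Hz mod fs = 2 Hz.
2 Hz ≤ fs/2 = 10 Hz, appears at 2 Hz.
42 Hz mod fs = 2 Hz.
2 Hz ≤ fs/2 = 10 Hz, appears at 2 Hz.
86 Hz mod fs = 6 Hz.
6 Hz ≤ fs/2 = 10 Hz, appears at 6 Hz.
Distinct values: {2 Hz, 6 Hz}.

2 Hz, 6 Hz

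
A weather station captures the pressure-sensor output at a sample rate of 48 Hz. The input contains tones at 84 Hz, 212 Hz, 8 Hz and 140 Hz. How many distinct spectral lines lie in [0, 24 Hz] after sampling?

4

fs/2 = 24 Hz.
84 Hz mod fs = 36 Hz.
36 Hz > fs/2 = 24 Hz, folds to fs − 36 Hz = 12 Hz.
212 Hz mod fs = 20 Hz.
20 Hz ≤ fs/2 = 24 Hz, appears at 20 Hz.
8 Hz ≤ fs/2 = 24 Hz, passes unchanged.
140 Hz mod fs = 44 Hz.
44 Hz > fs/2 = 24 Hz, folds to fs − 44 Hz = 4 Hz.
Distinct values: {4 Hz, 8 Hz, 12 Hz, 20 Hz} → 4.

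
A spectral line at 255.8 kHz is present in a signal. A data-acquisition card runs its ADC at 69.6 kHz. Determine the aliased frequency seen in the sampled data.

22.6 kHz

255.8 kHz mod fs = 47 kHz.
47 kHz > fs/2 = 34.8 kHz, folds to fs − 47 kHz = 22.6 kHz.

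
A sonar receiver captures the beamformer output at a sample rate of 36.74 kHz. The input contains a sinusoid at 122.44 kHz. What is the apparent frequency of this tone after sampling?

12.22 kHz

122.44 kHz mod fs = 12.22 kHz.
12.22 kHz ≤ fs/2 = 18.37 kHz, appears at 12.22 kHz.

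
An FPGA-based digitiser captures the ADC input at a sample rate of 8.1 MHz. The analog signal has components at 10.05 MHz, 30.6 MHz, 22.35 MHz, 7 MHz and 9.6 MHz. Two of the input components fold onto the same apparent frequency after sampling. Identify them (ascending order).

fs/2 = 4.05 MHz.
10.05 MHz mod fs = 1.95 MHz.
1.95 MHz ≤ fs/2 = 4.05 MHz, appears at 1.95 MHz.
30.6 MHz mod fs = 6.3 MHz.
6.3 MHz > fs/2 = 4.05 MHz, folds to fs − 6.3 MHz = 1.8 MHz.
22.35 MHz mod fs = 6.15 MHz.
6.15 MHz > fs/2 = 4.05 MHz, folds to fs − 6.15 MHz = 1.95 MHz.
7 MHz > fs/2 = 4.05 MHz, folds to fs − 7 MHz = 1.1 MHz.
9.6 MHz mod fs = 1.5 MHz.
1.5 MHz ≤ fs/2 = 4.05 MHz, appears at 1.5 MHz.
10.05 MHz and 22.35 MHz both map to 1.95 MHz.

10.05 MHz, 22.35 MHz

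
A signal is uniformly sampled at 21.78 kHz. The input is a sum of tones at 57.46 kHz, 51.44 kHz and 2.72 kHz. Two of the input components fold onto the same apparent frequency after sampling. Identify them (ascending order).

51.44 kHz, 57.46 kHz

fs/2 = 10.89 kHz.
57.46 kHz mod fs = 13.9 kHz.
13.9 kHz > fs/2 = 10.89 kHz, folds to fs − 13.9 kHz = 7.88 kHz.
51.44 kHz mod fs = 7.88 kHz.
7.88 kHz ≤ fs/2 = 10.89 kHz, appears at 7.88 kHz.
2.72 kHz ≤ fs/2 = 10.89 kHz, passes unchanged.
51.44 kHz and 57.46 kHz both map to 7.88 kHz.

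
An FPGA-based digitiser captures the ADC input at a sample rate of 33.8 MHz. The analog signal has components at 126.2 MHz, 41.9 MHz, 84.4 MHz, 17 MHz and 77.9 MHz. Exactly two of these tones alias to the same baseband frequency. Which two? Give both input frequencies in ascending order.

fs/2 = 16.9 MHz.
126.2 MHz mod fs = 24.8 MHz.
24.8 MHz > fs/2 = 16.9 MHz, folds to fs − 24.8 MHz = 9 MHz.
41.9 MHz mod fs = 8.1 MHz.
8.1 MHz ≤ fs/2 = 16.9 MHz, appears at 8.1 MHz.
84.4 MHz mod fs = 16.8 MHz.
16.8 MHz ≤ fs/2 = 16.9 MHz, appears at 16.8 MHz.
17 MHz > fs/2 = 16.9 MHz, folds to fs − 17 MHz = 16.8 MHz.
77.9 MHz mod fs = 10.3 MHz.
10.3 MHz ≤ fs/2 = 16.9 MHz, appears at 10.3 MHz.
17 MHz and 84.4 MHz both map to 16.8 MHz.

17 MHz, 84.4 MHz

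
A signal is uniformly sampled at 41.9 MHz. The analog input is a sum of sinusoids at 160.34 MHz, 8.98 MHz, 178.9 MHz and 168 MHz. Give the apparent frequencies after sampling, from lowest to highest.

fs/2 = 20.95 MHz.
160.34 MHz mod fs = 34.64 MHz.
34.64 MHz > fs/2 = 20.95 MHz, folds to fs − 34.64 MHz = 7.26 MHz.
8.98 MHz ≤ fs/2 = 20.95 MHz, passes unchanged.
178.9 MHz mod fs = 11.3 MHz.
11.3 MHz ≤ fs/2 = 20.95 MHz, appears at 11.3 MHz.
168 MHz mod fs = 0.4 MHz.
0.4 MHz ≤ fs/2 = 20.95 MHz, appears at 0.4 MHz.
Distinct values: {0.4 MHz, 7.26 MHz, 8.98 MHz, 11.3 MHz}.

0.4 MHz, 7.26 MHz, 8.98 MHz, 11.3 MHz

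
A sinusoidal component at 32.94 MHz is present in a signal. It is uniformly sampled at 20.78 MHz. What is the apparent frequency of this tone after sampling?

32.94 MHz mod fs = 12.16 MHz.
12.16 MHz > fs/2 = 10.39 MHz, folds to fs − 12.16 MHz = 8.62 MHz.

8.62 MHz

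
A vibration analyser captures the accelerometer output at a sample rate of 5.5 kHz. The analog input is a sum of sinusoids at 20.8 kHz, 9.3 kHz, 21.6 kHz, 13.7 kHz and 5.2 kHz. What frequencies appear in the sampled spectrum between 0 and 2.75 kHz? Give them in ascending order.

fs/2 = 2.75 kHz.
20.8 kHz mod fs = 4.3 kHz.
4.3 kHz > fs/2 = 2.75 kHz, folds to fs − 4.3 kHz = 1.2 kHz.
9.3 kHz mod fs = 3.8 kHz.
3.8 kHz > fs/2 = 2.75 kHz, folds to fs − 3.8 kHz = 1.7 kHz.
21.6 kHz mod fs = 5.1 kHz.
5.1 kHz > fs/2 = 2.75 kHz, folds to fs − 5.1 kHz = 0.4 kHz.
13.7 kHz mod fs = 2.7 kHz.
2.7 kHz ≤ fs/2 = 2.75 kHz, appears at 2.7 kHz.
5.2 kHz > fs/2 = 2.75 kHz, folds to fs − 5.2 kHz = 0.3 kHz.
Distinct values: {0.3 kHz, 0.4 kHz, 1.2 kHz, 1.7 kHz, 2.7 kHz}.

0.3 kHz, 0.4 kHz, 1.2 kHz, 1.7 kHz, 2.7 kHz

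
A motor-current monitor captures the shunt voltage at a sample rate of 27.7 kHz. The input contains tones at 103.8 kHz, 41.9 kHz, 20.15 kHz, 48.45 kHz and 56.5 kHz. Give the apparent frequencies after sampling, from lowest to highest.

fs/2 = 13.85 kHz.
103.8 kHz mod fs = 20.7 kHz.
20.7 kHz > fs/2 = 13.85 kHz, folds to fs − 20.7 kHz = 7 kHz.
41.9 kHz mod fs = 14.2 kHz.
14.2 kHz > fs/2 = 13.85 kHz, folds to fs − 14.2 kHz = 13.5 kHz.
20.15 kHz > fs/2 = 13.85 kHz, folds to fs − 20.15 kHz = 7.55 kHz.
48.45 kHz mod fs = 20.75 kHz.
20.75 kHz > fs/2 = 13.85 kHz, folds to fs − 20.75 kHz = 6.95 kHz.
56.5 kHz mod fs = 1.1 kHz.
1.1 kHz ≤ fs/2 = 13.85 kHz, appears at 1.1 kHz.
Distinct values: {1.1 kHz, 6.95 kHz, 7 kHz, 7.55 kHz, 13.5 kHz}.

1.1 kHz, 6.95 kHz, 7 kHz, 7.55 kHz, 13.5 kHz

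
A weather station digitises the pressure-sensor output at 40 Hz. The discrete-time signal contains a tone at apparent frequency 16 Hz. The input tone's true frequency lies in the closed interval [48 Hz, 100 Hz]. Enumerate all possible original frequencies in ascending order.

Frequencies that alias to 16 Hz are k·fs ± 16 Hz for integer k ≥ 0.
k=0: 16 Hz.
k=1: 24 Hz, 56 Hz.
k=2: 64 Hz, 96 Hz.
k=3: 104 Hz, 136 Hz.
Within [48 Hz, 100 Hz]: 56 Hz, 64 Hz, 96 Hz.

56 Hz, 64 Hz, 96 Hz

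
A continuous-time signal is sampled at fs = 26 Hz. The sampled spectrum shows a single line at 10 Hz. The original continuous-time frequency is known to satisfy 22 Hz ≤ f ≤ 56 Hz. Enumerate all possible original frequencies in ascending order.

Frequencies that alias to 10 Hz are k·fs ± 10 Hz for integer k ≥ 0.
k=0: 10 Hz.
k=1: 16 Hz, 36 Hz.
k=2: 42 Hz, 62 Hz.
k=3: 68 Hz, 88 Hz.
Within [22 Hz, 56 Hz]: 36 Hz, 42 Hz.

36 Hz, 42 Hz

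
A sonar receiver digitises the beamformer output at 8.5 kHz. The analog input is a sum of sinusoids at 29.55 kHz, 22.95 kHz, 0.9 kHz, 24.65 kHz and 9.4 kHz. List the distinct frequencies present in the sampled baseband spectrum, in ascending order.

fs/2 = 4.25 kHz.
29.55 kHz mod fs = 4.05 kHz.
4.05 kHz ≤ fs/2 = 4.25 kHz, appears at 4.05 kHz.
22.95 kHz mod fs = 5.95 kHz.
5.95 kHz > fs/2 = 4.25 kHz, folds to fs − 5.95 kHz = 2.55 kHz.
0.9 kHz ≤ fs/2 = 4.25 kHz, passes unchanged.
24.65 kHz mod fs = 7.65 kHz.
7.65 kHz > fs/2 = 4.25 kHz, folds to fs − 7.65 kHz = 0.85 kHz.
9.4 kHz mod fs = 0.9 kHz.
0.9 kHz ≤ fs/2 = 4.25 kHz, appears at 0.9 kHz.
Distinct values: {0.85 kHz, 0.9 kHz, 2.55 kHz, 4.05 kHz}.

0.85 kHz, 0.9 kHz, 2.55 kHz, 4.05 kHz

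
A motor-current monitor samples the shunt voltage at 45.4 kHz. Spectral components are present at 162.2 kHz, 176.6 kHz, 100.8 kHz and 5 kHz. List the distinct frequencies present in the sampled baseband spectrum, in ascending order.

fs/2 = 22.7 kHz.
162.2 kHz mod fs = 26 kHz.
26 kHz > fs/2 = 22.7 kHz, folds to fs − 26 kHz = 19.4 kHz.
176.6 kHz mod fs = 40.4 kHz.
40.4 kHz > fs/2 = 22.7 kHz, folds to fs − 40.4 kHz = 5 kHz.
100.8 kHz mod fs = 10 kHz.
10 kHz ≤ fs/2 = 22.7 kHz, appears at 10 kHz.
5 kHz ≤ fs/2 = 22.7 kHz, passes unchanged.
Distinct values: {5 kHz, 10 kHz, 19.4 kHz}.

5 kHz, 10 kHz, 19.4 kHz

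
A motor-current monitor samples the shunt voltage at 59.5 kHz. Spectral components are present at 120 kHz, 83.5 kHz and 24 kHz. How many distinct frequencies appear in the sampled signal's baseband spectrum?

fs/2 = 29.75 kHz.
120 kHz mod fs = 1 kHz.
1 kHz ≤ fs/2 = 29.75 kHz, appears at 1 kHz.
83.5 kHz mod fs = 24 kHz.
24 kHz ≤ fs/2 = 29.75 kHz, appears at 24 kHz.
24 kHz ≤ fs/2 = 29.75 kHz, passes unchanged.
Distinct values: {1 kHz, 24 kHz} → 2.

2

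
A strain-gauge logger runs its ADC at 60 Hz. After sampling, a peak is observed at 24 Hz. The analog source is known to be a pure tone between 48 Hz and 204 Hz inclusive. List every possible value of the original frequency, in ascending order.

84 Hz, 96 Hz, 144 Hz, 156 Hz, 204 Hz

Frequencies that alias to 24 Hz are k·fs ± 24 Hz for integer k ≥ 0.
k=0: 24 Hz.
k=1: 36 Hz, 84 Hz.
k=2: 96 Hz, 144 Hz.
k=3: 156 Hz, 204 Hz.
k=4: 216 Hz, 264 Hz.
Within [48 Hz, 204 Hz]: 84 Hz, 96 Hz, 144 Hz, 156 Hz, 204 Hz.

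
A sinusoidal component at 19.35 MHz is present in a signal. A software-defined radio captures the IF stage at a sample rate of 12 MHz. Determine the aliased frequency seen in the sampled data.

4.65 MHz

19.35 MHz mod fs = 7.35 MHz.
7.35 MHz > fs/2 = 6 MHz, folds to fs − 7.35 MHz = 4.65 MHz.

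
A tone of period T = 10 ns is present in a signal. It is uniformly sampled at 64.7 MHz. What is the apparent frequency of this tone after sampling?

29.4 MHz

T = 10 ns → f = 1/T = 100 MHz.
100 MHz mod fs = 35.3 MHz.
35.3 MHz > fs/2 = 32.35 MHz, folds to fs − 35.3 MHz = 29.4 MHz.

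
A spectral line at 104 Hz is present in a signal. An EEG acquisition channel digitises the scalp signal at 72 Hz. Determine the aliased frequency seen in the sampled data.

32 Hz

104 Hz mod fs = 32 Hz.
32 Hz ≤ fs/2 = 36 Hz, appears at 32 Hz.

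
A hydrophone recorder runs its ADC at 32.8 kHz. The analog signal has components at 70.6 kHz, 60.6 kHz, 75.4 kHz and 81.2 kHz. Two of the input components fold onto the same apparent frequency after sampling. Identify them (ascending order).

fs/2 = 16.4 kHz.
70.6 kHz mod fs = 5 kHz.
5 kHz ≤ fs/2 = 16.4 kHz, appears at 5 kHz.
60.6 kHz mod fs = 27.8 kHz.
27.8 kHz > fs/2 = 16.4 kHz, folds to fs − 27.8 kHz = 5 kHz.
75.4 kHz mod fs = 9.8 kHz.
9.8 kHz ≤ fs/2 = 16.4 kHz, appears at 9.8 kHz.
81.2 kHz mod fs = 15.6 kHz.
15.6 kHz ≤ fs/2 = 16.4 kHz, appears at 15.6 kHz.
60.6 kHz and 70.6 kHz both map to 5 kHz.

60.6 kHz, 70.6 kHz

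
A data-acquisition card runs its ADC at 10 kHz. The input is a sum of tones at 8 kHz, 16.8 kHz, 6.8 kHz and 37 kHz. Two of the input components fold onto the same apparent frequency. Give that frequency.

fs/2 = 5 kHz.
8 kHz > fs/2 = 5 kHz, folds to fs − 8 kHz = 2 kHz.
16.8 kHz mod fs = 6.8 kHz.
6.8 kHz > fs/2 = 5 kHz, folds to fs − 6.8 kHz = 3.2 kHz.
6.8 kHz > fs/2 = 5 kHz, folds to fs − 6.8 kHz = 3.2 kHz.
37 kHz mod fs = 7 kHz.
7 kHz > fs/2 = 5 kHz, folds to fs − 7 kHz = 3 kHz.
6.8 kHz and 16.8 kHz both map to 3.2 kHz.

3.2 kHz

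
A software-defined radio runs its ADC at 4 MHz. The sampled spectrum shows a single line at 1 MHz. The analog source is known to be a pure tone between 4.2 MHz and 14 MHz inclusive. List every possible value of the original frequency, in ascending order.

5 MHz, 7 MHz, 9 MHz, 11 MHz, 13 MHz

Frequencies that alias to 1 MHz are k·fs ± 1 MHz for integer k ≥ 0.
k=0: 1 MHz.
k=1: 3 MHz, 5 MHz.
k=2: 7 MHz, 9 MHz.
k=3: 11 MHz, 13 MHz.
k=4: 15 MHz, 17 MHz.
Within [4.2 MHz, 14 MHz]: 5 MHz, 7 MHz, 9 MHz, 11 MHz, 13 MHz.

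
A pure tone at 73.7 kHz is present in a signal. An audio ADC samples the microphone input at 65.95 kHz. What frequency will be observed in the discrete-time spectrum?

73.7 kHz mod fs = 7.75 kHz.
7.75 kHz ≤ fs/2 = 32.975 kHz, appears at 7.75 kHz.

7.75 kHz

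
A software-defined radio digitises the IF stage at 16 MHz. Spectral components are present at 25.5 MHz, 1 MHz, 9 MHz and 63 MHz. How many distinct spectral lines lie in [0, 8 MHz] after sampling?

3

fs/2 = 8 MHz.
25.5 MHz mod fs = 9.5 MHz.
9.5 MHz > fs/2 = 8 MHz, folds to fs − 9.5 MHz = 6.5 MHz.
1 MHz ≤ fs/2 = 8 MHz, passes unchanged.
9 MHz > fs/2 = 8 MHz, folds to fs − 9 MHz = 7 MHz.
63 MHz mod fs = 15 MHz.
15 MHz > fs/2 = 8 MHz, folds to fs − 15 MHz = 1 MHz.
Distinct values: {1 MHz, 6.5 MHz, 7 MHz} → 3.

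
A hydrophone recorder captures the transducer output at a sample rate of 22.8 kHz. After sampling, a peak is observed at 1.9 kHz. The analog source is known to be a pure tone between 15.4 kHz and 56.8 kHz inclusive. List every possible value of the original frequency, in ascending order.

20.9 kHz, 24.7 kHz, 43.7 kHz, 47.5 kHz

Frequencies that alias to 1.9 kHz are k·fs ± 1.9 kHz for integer k ≥ 0.
k=0: 1.9 kHz.
k=1: 20.9 kHz, 24.7 kHz.
k=2: 43.7 kHz, 47.5 kHz.
k=3: 66.5 kHz, 70.3 kHz.
Within [15.4 kHz, 56.8 kHz]: 20.9 kHz, 24.7 kHz, 43.7 kHz, 47.5 kHz.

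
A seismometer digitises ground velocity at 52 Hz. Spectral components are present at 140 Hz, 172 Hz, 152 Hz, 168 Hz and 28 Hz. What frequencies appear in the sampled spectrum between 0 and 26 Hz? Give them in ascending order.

fs/2 = 26 Hz.
140 Hz mod fs = 36 Hz.
36 Hz > fs/2 = 26 Hz, folds to fs − 36 Hz = 16 Hz.
172 Hz mod fs = 16 Hz.
16 Hz ≤ fs/2 = 26 Hz, appears at 16 Hz.
152 Hz mod fs = 48 Hz.
48 Hz > fs/2 = 26 Hz, folds to fs − 48 Hz = 4 Hz.
168 Hz mod fs = 12 Hz.
12 Hz ≤ fs/2 = 26 Hz, appears at 12 Hz.
28 Hz > fs/2 = 26 Hz, folds to fs − 28 Hz = 24 Hz.
Distinct values: {4 Hz, 12 Hz, 16 Hz, 24 Hz}.

4 Hz, 12 Hz, 16 Hz, 24 Hz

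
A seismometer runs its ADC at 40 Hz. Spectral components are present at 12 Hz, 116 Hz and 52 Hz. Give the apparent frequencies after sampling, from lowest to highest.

fs/2 = 20 Hz.
12 Hz ≤ fs/2 = 20 Hz, passes unchanged.
116 Hz mod fs = 36 Hz.
36 Hz > fs/2 = 20 Hz, folds to fs − 36 Hz = 4 Hz.
52 Hz mod fs = 12 Hz.
12 Hz ≤ fs/2 = 20 Hz, appears at 12 Hz.
Distinct values: {4 Hz, 12 Hz}.

4 Hz, 12 Hz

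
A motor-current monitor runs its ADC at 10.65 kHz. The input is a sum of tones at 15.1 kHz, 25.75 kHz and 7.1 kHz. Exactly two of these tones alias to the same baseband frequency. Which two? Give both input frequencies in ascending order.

15.1 kHz, 25.75 kHz

fs/2 = 5.325 kHz.
15.1 kHz mod fs = 4.45 kHz.
4.45 kHz ≤ fs/2 = 5.325 kHz, appears at 4.45 kHz.
25.75 kHz mod fs = 4.45 kHz.
4.45 kHz ≤ fs/2 = 5.325 kHz, appears at 4.45 kHz.
7.1 kHz > fs/2 = 5.325 kHz, folds to fs − 7.1 kHz = 3.55 kHz.
15.1 kHz and 25.75 kHz both map to 4.45 kHz.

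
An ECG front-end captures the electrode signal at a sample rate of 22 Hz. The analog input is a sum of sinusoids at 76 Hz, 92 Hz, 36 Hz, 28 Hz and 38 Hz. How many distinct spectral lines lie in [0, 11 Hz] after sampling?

fs/2 = 11 Hz.
76 Hz mod fs = 10 Hz.
10 Hz ≤ fs/2 = 11 Hz, appears at 10 Hz.
92 Hz mod fs = 4 Hz.
4 Hz ≤ fs/2 = 11 Hz, appears at 4 Hz.
36 Hz mod fs = 14 Hz.
14 Hz > fs/2 = 11 Hz, folds to fs − 14 Hz = 8 Hz.
28 Hz mod fs = 6 Hz.
6 Hz ≤ fs/2 = 11 Hz, appears at 6 Hz.
38 Hz mod fs = 16 Hz.
16 Hz > fs/2 = 11 Hz, folds to fs − 16 Hz = 6 Hz.
Distinct values: {4 Hz, 6 Hz, 8 Hz, 10 Hz} → 4.

4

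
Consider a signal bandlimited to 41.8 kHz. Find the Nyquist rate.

Nyquist rate = 2 × 41.8 kHz = 83.6 kHz.

83.6 kHz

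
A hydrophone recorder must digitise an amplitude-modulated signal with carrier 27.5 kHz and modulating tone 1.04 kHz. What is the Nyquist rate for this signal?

AM sidebands sit at fc ± fm = 26.46 kHz and 28.54 kHz.
Highest-frequency component: 28.54 kHz.
Nyquist rate = 2 × 28.54 kHz = 57.08 kHz.

57.08 kHz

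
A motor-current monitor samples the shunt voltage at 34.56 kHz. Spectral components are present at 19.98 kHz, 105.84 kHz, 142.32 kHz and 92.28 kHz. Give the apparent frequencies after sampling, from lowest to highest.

fs/2 = 17.28 kHz.
19.98 kHz > fs/2 = 17.28 kHz, folds to fs − 19.98 kHz = 14.58 kHz.
105.84 kHz mod fs = 2.16 kHz.
2.16 kHz ≤ fs/2 = 17.28 kHz, appears at 2.16 kHz.
142.32 kHz mod fs = 4.08 kHz.
4.08 kHz ≤ fs/2 = 17.28 kHz, appears at 4.08 kHz.
92.28 kHz mod fs = 23.16 kHz.
23.16 kHz > fs/2 = 17.28 kHz, folds to fs − 23.16 kHz = 11.4 kHz.
Distinct values: {2.16 kHz, 4.08 kHz, 11.4 kHz, 14.58 kHz}.

2.16 kHz, 4.08 kHz, 11.4 kHz, 14.58 kHz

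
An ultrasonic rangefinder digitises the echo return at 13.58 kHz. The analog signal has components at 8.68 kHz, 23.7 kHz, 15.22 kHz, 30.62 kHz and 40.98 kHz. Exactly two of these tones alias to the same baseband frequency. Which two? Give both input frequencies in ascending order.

23.7 kHz, 30.62 kHz

fs/2 = 6.79 kHz.
8.68 kHz > fs/2 = 6.79 kHz, folds to fs − 8.68 kHz = 4.9 kHz.
23.7 kHz mod fs = 10.12 kHz.
10.12 kHz > fs/2 = 6.79 kHz, folds to fs − 10.12 kHz = 3.46 kHz.
15.22 kHz mod fs = 1.64 kHz.
1.64 kHz ≤ fs/2 = 6.79 kHz, appears at 1.64 kHz.
30.62 kHz mod fs = 3.46 kHz.
3.46 kHz ≤ fs/2 = 6.79 kHz, appears at 3.46 kHz.
40.98 kHz mod fs = 0.24 kHz.
0.24 kHz ≤ fs/2 = 6.79 kHz, appears at 0.24 kHz.
23.7 kHz and 30.62 kHz both map to 3.46 kHz.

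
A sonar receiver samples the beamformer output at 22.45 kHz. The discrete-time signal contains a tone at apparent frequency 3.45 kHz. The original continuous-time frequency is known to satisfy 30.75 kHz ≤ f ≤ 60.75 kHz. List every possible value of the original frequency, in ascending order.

Frequencies that alias to 3.45 kHz are k·fs ± 3.45 kHz for integer k ≥ 0.
k=0: 3.45 kHz.
k=1: 19 kHz, 25.9 kHz.
k=2: 41.45 kHz, 48.35 kHz.
k=3: 63.9 kHz, 70.8 kHz.
Within [30.75 kHz, 60.75 kHz]: 41.45 kHz, 48.35 kHz.

41.45 kHz, 48.35 kHz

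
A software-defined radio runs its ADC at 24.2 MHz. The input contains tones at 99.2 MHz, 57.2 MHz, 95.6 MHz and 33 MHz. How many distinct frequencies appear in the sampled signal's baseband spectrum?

fs/2 = 12.1 MHz.
99.2 MHz mod fs = 2.4 MHz.
2.4 MHz ≤ fs/2 = 12.1 MHz, appears at 2.4 MHz.
57.2 MHz mod fs = 8.8 MHz.
8.8 MHz ≤ fs/2 = 12.1 MHz, appears at 8.8 MHz.
95.6 MHz mod fs = 23 MHz.
23 MHz > fs/2 = 12.1 MHz, folds to fs − 23 MHz = 1.2 MHz.
33 MHz mod fs = 8.8 MHz.
8.8 MHz ≤ fs/2 = 12.1 MHz, appears at 8.8 MHz.
Distinct values: {1.2 MHz, 2.4 MHz, 8.8 MHz} → 3.

3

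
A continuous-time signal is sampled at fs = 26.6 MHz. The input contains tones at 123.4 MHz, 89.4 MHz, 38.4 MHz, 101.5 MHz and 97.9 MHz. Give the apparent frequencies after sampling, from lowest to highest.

4.9 MHz, 8.5 MHz, 9.6 MHz, 11.8 MHz

fs/2 = 13.3 MHz.
123.4 MHz mod fs = 17 MHz.
17 MHz > fs/2 = 13.3 MHz, folds to fs − 17 MHz = 9.6 MHz.
89.4 MHz mod fs = 9.6 MHz.
9.6 MHz ≤ fs/2 = 13.3 MHz, appears at 9.6 MHz.
38.4 MHz mod fs = 11.8 MHz.
11.8 MHz ≤ fs/2 = 13.3 MHz, appears at 11.8 MHz.
101.5 MHz mod fs = 21.7 MHz.
21.7 MHz > fs/2 = 13.3 MHz, folds to fs − 21.7 MHz = 4.9 MHz.
97.9 MHz mod fs = 18.1 MHz.
18.1 MHz > fs/2 = 13.3 MHz, folds to fs − 18.1 MHz = 8.5 MHz.
Distinct values: {4.9 MHz, 8.5 MHz, 9.6 MHz, 11.8 MHz}.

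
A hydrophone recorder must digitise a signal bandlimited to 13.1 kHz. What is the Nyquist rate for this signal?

26.2 kHz

Nyquist rate = 2 × 13.1 kHz = 26.2 kHz.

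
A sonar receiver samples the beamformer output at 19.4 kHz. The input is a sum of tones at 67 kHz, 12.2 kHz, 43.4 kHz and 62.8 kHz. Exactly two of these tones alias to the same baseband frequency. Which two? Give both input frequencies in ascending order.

fs/2 = 9.7 kHz.
67 kHz mod fs = 8.8 kHz.
8.8 kHz ≤ fs/2 = 9.7 kHz, appears at 8.8 kHz.
12.2 kHz > fs/2 = 9.7 kHz, folds to fs − 12.2 kHz = 7.2 kHz.
43.4 kHz mod fs = 4.6 kHz.
4.6 kHz ≤ fs/2 = 9.7 kHz, appears at 4.6 kHz.
62.8 kHz mod fs = 4.6 kHz.
4.6 kHz ≤ fs/2 = 9.7 kHz, appears at 4.6 kHz.
43.4 kHz and 62.8 kHz both map to 4.6 kHz.

43.4 kHz, 62.8 kHz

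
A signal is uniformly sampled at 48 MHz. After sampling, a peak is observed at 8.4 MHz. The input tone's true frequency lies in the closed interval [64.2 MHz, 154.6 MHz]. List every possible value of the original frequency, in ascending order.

87.6 MHz, 104.4 MHz, 135.6 MHz, 152.4 MHz

Frequencies that alias to 8.4 MHz are k·fs ± 8.4 MHz for integer k ≥ 0.
k=0: 8.4 MHz.
k=1: 39.6 MHz, 56.4 MHz.
k=2: 87.6 MHz, 104.4 MHz.
k=3: 135.6 MHz, 152.4 MHz.
k=4: 183.6 MHz, 200.4 MHz.
Within [64.2 MHz, 154.6 MHz]: 87.6 MHz, 104.4 MHz, 135.6 MHz, 152.4 MHz.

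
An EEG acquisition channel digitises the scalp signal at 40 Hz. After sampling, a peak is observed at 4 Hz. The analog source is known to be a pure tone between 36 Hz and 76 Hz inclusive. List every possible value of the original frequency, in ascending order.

Frequencies that alias to 4 Hz are k·fs ± 4 Hz for integer k ≥ 0.
k=0: 4 Hz.
k=1: 36 Hz, 44 Hz.
k=2: 76 Hz, 84 Hz.
k=3: 116 Hz, 124 Hz.
Within [36 Hz, 76 Hz]: 36 Hz, 44 Hz, 76 Hz.

36 Hz, 44 Hz, 76 Hz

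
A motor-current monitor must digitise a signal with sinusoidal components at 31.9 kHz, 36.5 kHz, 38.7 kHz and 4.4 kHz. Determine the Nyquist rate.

77.4 kHz

Highest-frequency component: 38.7 kHz.
Nyquist rate = 2 × 38.7 kHz = 77.4 kHz.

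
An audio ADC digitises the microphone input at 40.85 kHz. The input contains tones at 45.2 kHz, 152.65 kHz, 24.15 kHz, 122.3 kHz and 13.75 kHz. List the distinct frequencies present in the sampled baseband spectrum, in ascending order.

0.25 kHz, 4.35 kHz, 10.75 kHz, 13.75 kHz, 16.7 kHz

fs/2 = 20.425 kHz.
45.2 kHz mod fs = 4.35 kHz.
4.35 kHz ≤ fs/2 = 20.425 kHz, appears at 4.35 kHz.
152.65 kHz mod fs = 30.1 kHz.
30.1 kHz > fs/2 = 20.425 kHz, folds to fs − 30.1 kHz = 10.75 kHz.
24.15 kHz > fs/2 = 20.425 kHz, folds to fs − 24.15 kHz = 16.7 kHz.
122.3 kHz mod fs = 40.6 kHz.
40.6 kHz > fs/2 = 20.425 kHz, folds to fs − 40.6 kHz = 0.25 kHz.
13.75 kHz ≤ fs/2 = 20.425 kHz, passes unchanged.
Distinct values: {0.25 kHz, 4.35 kHz, 10.75 kHz, 13.75 kHz, 16.7 kHz}.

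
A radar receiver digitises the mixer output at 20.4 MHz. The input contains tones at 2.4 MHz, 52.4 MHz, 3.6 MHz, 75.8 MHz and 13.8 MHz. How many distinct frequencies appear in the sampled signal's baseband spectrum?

fs/2 = 10.2 MHz.
2.4 MHz ≤ fs/2 = 10.2 MHz, passes unchanged.
52.4 MHz mod fs = 11.6 MHz.
11.6 MHz > fs/2 = 10.2 MHz, folds to fs − 11.6 MHz = 8.8 MHz.
3.6 MHz ≤ fs/2 = 10.2 MHz, passes unchanged.
75.8 MHz mod fs = 14.6 MHz.
14.6 MHz > fs/2 = 10.2 MHz, folds to fs − 14.6 MHz = 5.8 MHz.
13.8 MHz > fs/2 = 10.2 MHz, folds to fs − 13.8 MHz = 6.6 MHz.
Distinct values: {2.4 MHz, 3.6 MHz, 5.8 MHz, 6.6 MHz, 8.8 MHz} → 5.

5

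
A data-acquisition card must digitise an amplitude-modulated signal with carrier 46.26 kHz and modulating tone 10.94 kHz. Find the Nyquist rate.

114.4 kHz

AM sidebands sit at fc ± fm = 35.32 kHz and 57.2 kHz.
Highest-frequency component: 57.2 kHz.
Nyquist rate = 2 × 57.2 kHz = 114.4 kHz.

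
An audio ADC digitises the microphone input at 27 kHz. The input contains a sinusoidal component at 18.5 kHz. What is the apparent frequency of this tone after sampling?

8.5 kHz

18.5 kHz > fs/2 = 13.5 kHz, folds to fs − 18.5 kHz = 8.5 kHz.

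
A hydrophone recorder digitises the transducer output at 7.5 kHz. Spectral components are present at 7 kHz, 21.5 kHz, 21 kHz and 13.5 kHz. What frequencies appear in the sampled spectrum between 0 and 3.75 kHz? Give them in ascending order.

0.5 kHz, 1 kHz, 1.5 kHz

fs/2 = 3.75 kHz.
7 kHz > fs/2 = 3.75 kHz, folds to fs − 7 kHz = 0.5 kHz.
21.5 kHz mod fs = 6.5 kHz.
6.5 kHz > fs/2 = 3.75 kHz, folds to fs − 6.5 kHz = 1 kHz.
21 kHz mod fs = 6 kHz.
6 kHz > fs/2 = 3.75 kHz, folds to fs − 6 kHz = 1.5 kHz.
13.5 kHz mod fs = 6 kHz.
6 kHz > fs/2 = 3.75 kHz, folds to fs − 6 kHz = 1.5 kHz.
Distinct values: {0.5 kHz, 1 kHz, 1.5 kHz}.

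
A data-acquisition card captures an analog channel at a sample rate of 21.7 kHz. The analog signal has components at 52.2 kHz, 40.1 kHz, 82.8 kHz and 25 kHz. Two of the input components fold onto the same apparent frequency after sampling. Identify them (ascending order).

fs/2 = 10.85 kHz.
52.2 kHz mod fs = 8.8 kHz.
8.8 kHz ≤ fs/2 = 10.85 kHz, appears at 8.8 kHz.
40.1 kHz mod fs = 18.4 kHz.
18.4 kHz > fs/2 = 10.85 kHz, folds to fs − 18.4 kHz = 3.3 kHz.
82.8 kHz mod fs = 17.7 kHz.
17.7 kHz > fs/2 = 10.85 kHz, folds to fs − 17.7 kHz = 4 kHz.
25 kHz mod fs = 3.3 kHz.
3.3 kHz ≤ fs/2 = 10.85 kHz, appears at 3.3 kHz.
25 kHz and 40.1 kHz both map to 3.3 kHz.

25 kHz, 40.1 kHz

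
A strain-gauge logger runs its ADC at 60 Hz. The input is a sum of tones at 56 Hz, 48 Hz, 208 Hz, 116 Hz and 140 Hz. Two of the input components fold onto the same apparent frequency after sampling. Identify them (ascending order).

fs/2 = 30 Hz.
56 Hz > fs/2 = 30 Hz, folds to fs − 56 Hz = 4 Hz.
48 Hz > fs/2 = 30 Hz, folds to fs − 48 Hz = 12 Hz.
208 Hz mod fs = 28 Hz.
28 Hz ≤ fs/2 = 30 Hz, appears at 28 Hz.
116 Hz mod fs = 56 Hz.
56 Hz > fs/2 = 30 Hz, folds to fs − 56 Hz = 4 Hz.
140 Hz mod fs = 20 Hz.
20 Hz ≤ fs/2 = 30 Hz, appears at 20 Hz.
56 Hz and 116 Hz both map to 4 Hz.

56 Hz, 116 Hz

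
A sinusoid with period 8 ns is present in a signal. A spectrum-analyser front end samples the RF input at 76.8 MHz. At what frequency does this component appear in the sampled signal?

T = 8 ns → f = 1/T = 125 MHz.
125 MHz mod fs = 48.2 MHz.
48.2 MHz > fs/2 = 38.4 MHz, folds to fs − 48.2 MHz = 28.6 MHz.

28.6 MHz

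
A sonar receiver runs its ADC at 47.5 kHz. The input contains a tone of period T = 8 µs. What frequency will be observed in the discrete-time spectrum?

17.5 kHz

T = 8 µs → f = 1/T = 125 kHz.
125 kHz mod fs = 30 kHz.
30 kHz > fs/2 = 23.75 kHz, folds to fs − 30 kHz = 17.5 kHz.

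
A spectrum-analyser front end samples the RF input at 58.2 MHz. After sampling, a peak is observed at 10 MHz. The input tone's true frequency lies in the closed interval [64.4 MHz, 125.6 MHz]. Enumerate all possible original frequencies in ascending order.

68.2 MHz, 106.4 MHz

Frequencies that alias to 10 MHz are k·fs ± 10 MHz for integer k ≥ 0.
k=0: 10 MHz.
k=1: 48.2 MHz, 68.2 MHz.
k=2: 106.4 MHz, 126.4 MHz.
k=3: 164.6 MHz, 184.6 MHz.
Within [64.4 MHz, 125.6 MHz]: 68.2 MHz, 106.4 MHz.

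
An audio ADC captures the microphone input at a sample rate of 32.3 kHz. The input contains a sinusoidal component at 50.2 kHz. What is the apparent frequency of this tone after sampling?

14.4 kHz

50.2 kHz mod fs = 17.9 kHz.
17.9 kHz > fs/2 = 16.15 kHz, folds to fs − 17.9 kHz = 14.4 kHz.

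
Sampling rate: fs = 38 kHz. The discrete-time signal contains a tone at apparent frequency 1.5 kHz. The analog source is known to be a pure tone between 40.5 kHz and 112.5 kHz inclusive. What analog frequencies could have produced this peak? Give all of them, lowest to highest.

74.5 kHz, 77.5 kHz, 112.5 kHz

Frequencies that alias to 1.5 kHz are k·fs ± 1.5 kHz for integer k ≥ 0.
k=0: 1.5 kHz.
k=1: 36.5 kHz, 39.5 kHz.
k=2: 74.5 kHz, 77.5 kHz.
k=3: 112.5 kHz, 115.5 kHz.
k=4: 150.5 kHz, 153.5 kHz.
Within [40.5 kHz, 112.5 kHz]: 74.5 kHz, 77.5 kHz, 112.5 kHz.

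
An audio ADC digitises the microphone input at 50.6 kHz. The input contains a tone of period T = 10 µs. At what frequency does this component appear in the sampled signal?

T = 10 µs → f = 1/T = 100 kHz.
100 kHz mod fs = 49.4 kHz.
49.4 kHz > fs/2 = 25.3 kHz, folds to fs − 49.4 kHz = 1.2 kHz.

1.2 kHz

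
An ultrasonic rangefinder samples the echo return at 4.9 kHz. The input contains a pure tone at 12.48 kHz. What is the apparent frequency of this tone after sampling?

12.48 kHz mod fs = 2.68 kHz.
2.68 kHz > fs/2 = 2.45 kHz, folds to fs − 2.68 kHz = 2.22 kHz.

2.22 kHz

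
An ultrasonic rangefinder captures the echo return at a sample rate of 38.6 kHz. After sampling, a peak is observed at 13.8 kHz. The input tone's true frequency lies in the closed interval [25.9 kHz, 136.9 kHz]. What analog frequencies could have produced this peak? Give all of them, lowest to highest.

52.4 kHz, 63.4 kHz, 91 kHz, 102 kHz, 129.6 kHz

Frequencies that alias to 13.8 kHz are k·fs ± 13.8 kHz for integer k ≥ 0.
k=0: 13.8 kHz.
k=1: 24.8 kHz, 52.4 kHz.
k=2: 63.4 kHz, 91 kHz.
k=3: 102 kHz, 129.6 kHz.
k=4: 140.6 kHz, 168.2 kHz.
Within [25.9 kHz, 136.9 kHz]: 52.4 kHz, 63.4 kHz, 91 kHz, 102 kHz, 129.6 kHz.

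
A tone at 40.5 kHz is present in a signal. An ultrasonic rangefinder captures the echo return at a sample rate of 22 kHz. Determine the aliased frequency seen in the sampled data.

3.5 kHz

40.5 kHz mod fs = 18.5 kHz.
18.5 kHz > fs/2 = 11 kHz, folds to fs − 18.5 kHz = 3.5 kHz.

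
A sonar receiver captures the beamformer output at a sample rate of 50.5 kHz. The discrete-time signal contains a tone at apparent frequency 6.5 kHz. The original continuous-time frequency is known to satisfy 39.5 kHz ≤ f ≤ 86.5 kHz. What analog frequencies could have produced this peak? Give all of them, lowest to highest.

Frequencies that alias to 6.5 kHz are k·fs ± 6.5 kHz for integer k ≥ 0.
k=0: 6.5 kHz.
k=1: 44 kHz, 57 kHz.
k=2: 94.5 kHz, 107.5 kHz.
Within [39.5 kHz, 86.5 kHz]: 44 kHz, 57 kHz.

44 kHz, 57 kHz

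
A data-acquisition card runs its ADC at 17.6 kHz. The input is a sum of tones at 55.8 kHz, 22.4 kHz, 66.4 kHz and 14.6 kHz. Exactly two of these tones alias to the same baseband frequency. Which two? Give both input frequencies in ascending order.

fs/2 = 8.8 kHz.
55.8 kHz mod fs = 3 kHz.
3 kHz ≤ fs/2 = 8.8 kHz, appears at 3 kHz.
22.4 kHz mod fs = 4.8 kHz.
4.8 kHz ≤ fs/2 = 8.8 kHz, appears at 4.8 kHz.
66.4 kHz mod fs = 13.6 kHz.
13.6 kHz > fs/2 = 8.8 kHz, folds to fs − 13.6 kHz = 4 kHz.
14.6 kHz > fs/2 = 8.8 kHz, folds to fs − 14.6 kHz = 3 kHz.
14.6 kHz and 55.8 kHz both map to 3 kHz.

14.6 kHz, 55.8 kHz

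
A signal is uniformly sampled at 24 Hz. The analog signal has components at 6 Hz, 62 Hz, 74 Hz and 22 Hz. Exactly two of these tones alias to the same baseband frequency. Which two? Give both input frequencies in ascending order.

22 Hz, 74 Hz

fs/2 = 12 Hz.
6 Hz ≤ fs/2 = 12 Hz, passes unchanged.
62 Hz mod fs = 14 Hz.
14 Hz > fs/2 = 12 Hz, folds to fs − 14 Hz = 10 Hz.
74 Hz mod fs = 2 Hz.
2 Hz ≤ fs/2 = 12 Hz, appears at 2 Hz.
22 Hz > fs/2 = 12 Hz, folds to fs − 22 Hz = 2 Hz.
22 Hz and 74 Hz both map to 2 Hz.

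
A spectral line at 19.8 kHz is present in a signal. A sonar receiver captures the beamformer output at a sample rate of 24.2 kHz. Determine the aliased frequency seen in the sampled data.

4.4 kHz

19.8 kHz > fs/2 = 12.1 kHz, folds to fs − 19.8 kHz = 4.4 kHz.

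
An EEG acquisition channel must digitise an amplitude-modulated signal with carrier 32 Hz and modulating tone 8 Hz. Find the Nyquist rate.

AM sidebands sit at fc ± fm = 24 Hz and 40 Hz.
Highest-frequency component: 40 Hz.
Nyquist rate = 2 × 40 Hz = 80 Hz.

80 Hz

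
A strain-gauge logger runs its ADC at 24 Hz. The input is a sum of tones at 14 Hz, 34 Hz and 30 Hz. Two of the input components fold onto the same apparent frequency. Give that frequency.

fs/2 = 12 Hz.
14 Hz > fs/2 = 12 Hz, folds to fs − 14 Hz = 10 Hz.
34 Hz mod fs = 10 Hz.
10 Hz ≤ fs/2 = 12 Hz, appears at 10 Hz.
30 Hz mod fs = 6 Hz.
6 Hz ≤ fs/2 = 12 Hz, appears at 6 Hz.
14 Hz and 34 Hz both map to 10 Hz.

10 Hz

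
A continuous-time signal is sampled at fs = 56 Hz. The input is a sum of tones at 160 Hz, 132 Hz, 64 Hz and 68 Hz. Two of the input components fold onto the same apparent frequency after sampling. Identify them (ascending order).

fs/2 = 28 Hz.
160 Hz mod fs = 48 Hz.
48 Hz > fs/2 = 28 Hz, folds to fs − 48 Hz = 8 Hz.
132 Hz mod fs = 20 Hz.
20 Hz ≤ fs/2 = 28 Hz, appears at 20 Hz.
64 Hz mod fs = 8 Hz.
8 Hz ≤ fs/2 = 28 Hz, appears at 8 Hz.
68 Hz mod fs = 12 Hz.
12 Hz ≤ fs/2 = 28 Hz, appears at 12 Hz.
64 Hz and 160 Hz both map to 8 Hz.

64 Hz, 160 Hz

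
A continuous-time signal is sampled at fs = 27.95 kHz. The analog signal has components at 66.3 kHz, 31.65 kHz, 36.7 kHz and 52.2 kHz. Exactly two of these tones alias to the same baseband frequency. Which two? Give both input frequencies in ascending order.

fs/2 = 13.975 kHz.
66.3 kHz mod fs = 10.4 kHz.
10.4 kHz ≤ fs/2 = 13.975 kHz, appears at 10.4 kHz.
31.65 kHz mod fs = 3.7 kHz.
3.7 kHz ≤ fs/2 = 13.975 kHz, appears at 3.7 kHz.
36.7 kHz mod fs = 8.75 kHz.
8.75 kHz ≤ fs/2 = 13.975 kHz, appears at 8.75 kHz.
52.2 kHz mod fs = 24.25 kHz.
24.25 kHz > fs/2 = 13.975 kHz, folds to fs − 24.25 kHz = 3.7 kHz.
31.65 kHz and 52.2 kHz both map to 3.7 kHz.

31.65 kHz, 52.2 kHz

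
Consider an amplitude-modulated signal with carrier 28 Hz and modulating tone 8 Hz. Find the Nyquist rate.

72 Hz

AM sidebands sit at fc ± fm = 20 Hz and 36 Hz.
Highest-frequency component: 36 Hz.
Nyquist rate = 2 × 36 Hz = 72 Hz.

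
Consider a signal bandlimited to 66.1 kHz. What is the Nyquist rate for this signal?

132.2 kHz

Nyquist rate = 2 × 66.1 kHz = 132.2 kHz.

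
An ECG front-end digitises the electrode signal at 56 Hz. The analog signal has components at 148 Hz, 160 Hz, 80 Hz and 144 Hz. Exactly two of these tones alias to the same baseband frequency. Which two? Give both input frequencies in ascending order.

fs/2 = 28 Hz.
148 Hz mod fs = 36 Hz.
36 Hz > fs/2 = 28 Hz, folds to fs − 36 Hz = 20 Hz.
160 Hz mod fs = 48 Hz.
48 Hz > fs/2 = 28 Hz, folds to fs − 48 Hz = 8 Hz.
80 Hz mod fs = 24 Hz.
24 Hz ≤ fs/2 = 28 Hz, appears at 24 Hz.
144 Hz mod fs = 32 Hz.
32 Hz > fs/2 = 28 Hz, folds to fs − 32 Hz = 24 Hz.
80 Hz and 144 Hz both map to 24 Hz.

80 Hz, 144 Hz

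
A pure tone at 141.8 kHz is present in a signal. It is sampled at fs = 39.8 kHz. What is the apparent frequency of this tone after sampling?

141.8 kHz mod fs = 22.4 kHz.
22.4 kHz > fs/2 = 19.9 kHz, folds to fs − 22.4 kHz = 17.4 kHz.

17.4 kHz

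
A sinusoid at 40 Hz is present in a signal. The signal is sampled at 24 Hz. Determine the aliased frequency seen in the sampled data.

40 Hz mod fs = 16 Hz.
16 Hz > fs/2 = 12 Hz, folds to fs − 16 Hz = 8 Hz.

8 Hz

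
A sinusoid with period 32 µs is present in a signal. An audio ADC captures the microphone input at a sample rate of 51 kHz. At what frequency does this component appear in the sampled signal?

19.75 kHz

T = 32 µs → f = 1/T = 31.25 kHz.
31.25 kHz > fs/2 = 25.5 kHz, folds to fs − 31.25 kHz = 19.75 kHz.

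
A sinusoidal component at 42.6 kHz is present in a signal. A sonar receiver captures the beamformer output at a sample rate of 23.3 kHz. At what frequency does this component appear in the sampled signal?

4 kHz

42.6 kHz mod fs = 19.3 kHz.
19.3 kHz > fs/2 = 11.65 kHz, folds to fs − 19.3 kHz = 4 kHz.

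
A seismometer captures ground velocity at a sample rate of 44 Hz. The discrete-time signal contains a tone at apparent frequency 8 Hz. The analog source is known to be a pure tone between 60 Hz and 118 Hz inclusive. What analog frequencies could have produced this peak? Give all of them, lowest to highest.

Frequencies that alias to 8 Hz are k·fs ± 8 Hz for integer k ≥ 0.
k=0: 8 Hz.
k=1: 36 Hz, 52 Hz.
k=2: 80 Hz, 96 Hz.
k=3: 124 Hz, 140 Hz.
Within [60 Hz, 118 Hz]: 80 Hz, 96 Hz.

80 Hz, 96 Hz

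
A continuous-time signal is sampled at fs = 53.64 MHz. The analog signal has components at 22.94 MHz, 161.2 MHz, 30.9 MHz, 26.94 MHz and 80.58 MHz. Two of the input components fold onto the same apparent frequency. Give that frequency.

26.7 MHz

fs/2 = 26.82 MHz.
22.94 MHz ≤ fs/2 = 26.82 MHz, passes unchanged.
161.2 MHz mod fs = 0.28 MHz.
0.28 MHz ≤ fs/2 = 26.82 MHz, appears at 0.28 MHz.
30.9 MHz > fs/2 = 26.82 MHz, folds to fs − 30.9 MHz = 22.74 MHz.
26.94 MHz > fs/2 = 26.82 MHz, folds to fs − 26.94 MHz = 26.7 MHz.
80.58 MHz mod fs = 26.94 MHz.
26.94 MHz > fs/2 = 26.82 MHz, folds to fs − 26.94 MHz = 26.7 MHz.
26.94 MHz and 80.58 MHz both map to 26.7 MHz.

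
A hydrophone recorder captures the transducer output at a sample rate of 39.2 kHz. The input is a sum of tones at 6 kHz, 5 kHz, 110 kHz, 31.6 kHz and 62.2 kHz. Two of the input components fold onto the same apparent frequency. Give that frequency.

fs/2 = 19.6 kHz.
6 kHz ≤ fs/2 = 19.6 kHz, passes unchanged.
5 kHz ≤ fs/2 = 19.6 kHz, passes unchanged.
110 kHz mod fs = 31.6 kHz.
31.6 kHz > fs/2 = 19.6 kHz, folds to fs − 31.6 kHz = 7.6 kHz.
31.6 kHz > fs/2 = 19.6 kHz, folds to fs − 31.6 kHz = 7.6 kHz.
62.2 kHz mod fs = 23 kHz.
23 kHz > fs/2 = 19.6 kHz, folds to fs − 23 kHz = 16.2 kHz.
31.6 kHz and 110 kHz both map to 7.6 kHz.

7.6 kHz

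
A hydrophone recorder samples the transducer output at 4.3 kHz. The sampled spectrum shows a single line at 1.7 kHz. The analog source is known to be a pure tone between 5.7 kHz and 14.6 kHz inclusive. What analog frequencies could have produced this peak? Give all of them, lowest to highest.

Frequencies that alias to 1.7 kHz are k·fs ± 1.7 kHz for integer k ≥ 0.
k=0: 1.7 kHz.
k=1: 2.6 kHz, 6 kHz.
k=2: 6.9 kHz, 10.3 kHz.
k=3: 11.2 kHz, 14.6 kHz.
k=4: 15.5 kHz, 18.9 kHz.
Within [5.7 kHz, 14.6 kHz]: 6 kHz, 6.9 kHz, 10.3 kHz, 11.2 kHz, 14.6 kHz.

6 kHz, 6.9 kHz, 10.3 kHz, 11.2 kHz, 14.6 kHz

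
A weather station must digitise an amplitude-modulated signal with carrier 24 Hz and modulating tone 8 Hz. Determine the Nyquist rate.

64 Hz

AM sidebands sit at fc ± fm = 16 Hz and 32 Hz.
Highest-frequency component: 32 Hz.
Nyquist rate = 2 × 32 Hz = 64 Hz.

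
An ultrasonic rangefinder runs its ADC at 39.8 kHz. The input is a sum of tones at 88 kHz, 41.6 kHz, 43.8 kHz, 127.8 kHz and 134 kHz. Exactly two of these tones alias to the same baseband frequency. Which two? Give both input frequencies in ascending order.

fs/2 = 19.9 kHz.
88 kHz mod fs = 8.4 kHz.
8.4 kHz ≤ fs/2 = 19.9 kHz, appears at 8.4 kHz.
41.6 kHz mod fs = 1.8 kHz.
1.8 kHz ≤ fs/2 = 19.9 kHz, appears at 1.8 kHz.
43.8 kHz mod fs = 4 kHz.
4 kHz ≤ fs/2 = 19.9 kHz, appears at 4 kHz.
127.8 kHz mod fs = 8.4 kHz.
8.4 kHz ≤ fs/2 = 19.9 kHz, appears at 8.4 kHz.
134 kHz mod fs = 14.6 kHz.
14.6 kHz ≤ fs/2 = 19.9 kHz, appears at 14.6 kHz.
88 kHz and 127.8 kHz both map to 8.4 kHz.

88 kHz, 127.8 kHz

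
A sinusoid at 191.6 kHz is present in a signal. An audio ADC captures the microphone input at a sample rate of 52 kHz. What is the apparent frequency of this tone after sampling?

191.6 kHz mod fs = 35.6 kHz.
35.6 kHz > fs/2 = 26 kHz, folds to fs − 35.6 kHz = 16.4 kHz.

16.4 kHz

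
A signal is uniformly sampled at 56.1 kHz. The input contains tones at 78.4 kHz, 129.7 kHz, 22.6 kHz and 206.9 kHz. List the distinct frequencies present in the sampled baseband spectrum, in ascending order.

17.5 kHz, 22.3 kHz, 22.6 kHz

fs/2 = 28.05 kHz.
78.4 kHz mod fs = 22.3 kHz.
22.3 kHz ≤ fs/2 = 28.05 kHz, appears at 22.3 kHz.
129.7 kHz mod fs = 17.5 kHz.
17.5 kHz ≤ fs/2 = 28.05 kHz, appears at 17.5 kHz.
22.6 kHz ≤ fs/2 = 28.05 kHz, passes unchanged.
206.9 kHz mod fs = 38.6 kHz.
38.6 kHz > fs/2 = 28.05 kHz, folds to fs − 38.6 kHz = 17.5 kHz.
Distinct values: {17.5 kHz, 22.3 kHz, 22.6 kHz}.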